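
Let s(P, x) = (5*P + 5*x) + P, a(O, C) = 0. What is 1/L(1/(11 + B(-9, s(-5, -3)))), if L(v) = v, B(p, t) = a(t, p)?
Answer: 11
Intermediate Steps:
s(P, x) = 5*x + 6*P
B(p, t) = 0
1/L(1/(11 + B(-9, s(-5, -3)))) = 1/(1/(11 + 0)) = 1/(1/11) = 11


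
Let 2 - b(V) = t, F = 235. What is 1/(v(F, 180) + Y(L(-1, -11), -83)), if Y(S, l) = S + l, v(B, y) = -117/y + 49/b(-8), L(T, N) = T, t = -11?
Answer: -260/21029 ≈ -0.012364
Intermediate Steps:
b(V) = 13 (b(V) = 2 - 1*(-11) = 2 + 11 = 13)
v(B, y) = 49/13 - 117/y (v(B, y) = -117/y + 49/13 = 49/13 - 117/y)
1/(v(F, 180) + Y(L(-1, -11), -83)) = 1/((49/13 - 117/180) + (-1 - 83)) = 1/((49/13 - 117*1/180) - 84) = 1/((49/13 - 13/20) - 84) = 1/(811/260 - 84) = 1/(-21029/260) = -260/21029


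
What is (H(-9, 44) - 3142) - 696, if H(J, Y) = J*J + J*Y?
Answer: -4153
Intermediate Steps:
H(J, Y) = J² + J*Y
(H(-9, 44) - 3142) - 696 = (-9*(-9 + 44) - 3142) - 696 = (-9*35 - 3142) - 696 = (-315 - 3142) - 696 = -3457 - 696 = -4153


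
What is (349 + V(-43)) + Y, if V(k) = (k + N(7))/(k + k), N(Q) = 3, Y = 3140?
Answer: 150047/43 ≈ 3489.5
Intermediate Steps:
V(k) = (3 + k)/(2*k) (V(k) = (k + 3)/(k + k) = (3 + k)/((2*k)) = (3 + k)*(1/(2*k)) = (3 + k)/(2*k))
(349 + V(-43)) + Y = (349 + (½)*(3 - 43)/(-43)) + 3140 = (349 + (½)*(-1/43)*(-40)) + 3140 = (349 + 20/43) + 3140 = 15027/43 + 3140 = 150047/43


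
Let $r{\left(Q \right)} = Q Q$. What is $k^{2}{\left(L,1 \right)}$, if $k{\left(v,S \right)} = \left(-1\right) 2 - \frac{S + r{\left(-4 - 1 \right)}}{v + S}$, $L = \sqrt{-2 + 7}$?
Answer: $\frac{463}{2} - \frac{117 \sqrt{5}}{2} \approx 100.69$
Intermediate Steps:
$r{\left(Q \right)} = Q^{2}$
$L = \sqrt{5} \approx 2.2361$
$k{\left(v,S \right)} = -2 - \frac{25 + S}{S + v}$ ($k{\left(v,S \right)} = \left(-1\right) 2 - \frac{S + \left(-4 - 1\right)^{2}}{v + S} = -2 - \frac{S + \left(-4 - 1\right)^{2}}{S + v} = -2 - \frac{S + \left(-5\right)^{2}}{S + v} = -2 - \frac{S + 25}{S + v} = -2 - \frac{25 + S}{S + v}$)
$k^{2}{\left(L,1 \right)} = \left(\frac{-25 - 3 - 2 \sqrt{5}}{1 + \sqrt{5}}\right)^{2} = \left(\frac{-28 - 2 \sqrt{5}}{1 + \sqrt{5}}\right)^{2} = \frac{\left(-28 - 2 \sqrt{5}\right)^{2}}{\left(1 + \sqrt{5}\right)^{2}}$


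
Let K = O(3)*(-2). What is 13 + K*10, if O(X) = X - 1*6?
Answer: 73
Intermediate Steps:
O(X) = -6 + X (O(X) = X - 6 = -6 + X)
K = 6 (K = (-6 + 3)*(-2) = -3*(-2) = 6)
13 + K*10 = 13 + 6*10 = 13 + 60 = 73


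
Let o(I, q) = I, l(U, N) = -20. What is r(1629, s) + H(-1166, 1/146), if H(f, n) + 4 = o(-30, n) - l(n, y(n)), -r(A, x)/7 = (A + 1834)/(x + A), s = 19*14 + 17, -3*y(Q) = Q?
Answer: -51009/1912 ≈ -26.678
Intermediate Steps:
y(Q) = -Q/3
s = 283 (s = 266 + 17 = 283)
r(A, x) = -7*(1834 + A)/(A + x) (r(A, x) = -7*(A + 1834)/(x + A) = -7*(1834 + A)/(A + x))
H(f, n) = -14 (H(f, n) = -4 + (-30 - 1*(-20)) = -4 + (-30 + 20) = -4 - 10 = -14)
r(1629, s) + H(-1166, 1/146) = 7*(-1834 - 1*1629)/(1629 + 283) - 14 = 7*(-1834 - 1629)/1912 - 14 = 7*(1/1912)*(-3463) - 14 = -24241/1912 - 14 = -51009/1912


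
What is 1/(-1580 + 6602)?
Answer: 1/5022 ≈ 0.00019912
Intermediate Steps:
1/(-1580 + 6602) = 1/5022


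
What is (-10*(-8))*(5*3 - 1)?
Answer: 1120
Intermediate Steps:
(-10*(-8))*(5*3 - 1) = 80*(15 - 1) = 80*14 = 1120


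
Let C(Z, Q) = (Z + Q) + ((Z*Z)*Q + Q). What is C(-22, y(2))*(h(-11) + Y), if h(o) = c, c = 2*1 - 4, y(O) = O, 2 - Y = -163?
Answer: 154850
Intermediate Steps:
Y = 165 (Y = 2 - 1*(-163) = 2 + 163 = 165)
C(Z, Q) = Z + 2*Q + Q*Z**2 (C(Z, Q) = (Q + Z) + (Z**2*Q + Q) = (Q + Z) + (Q*Z**2 + Q) = (Q + Z) + (Q + Q*Z**2) = Z + 2*Q + Q*Z**2)
c = -2 (c = 2 - 4 = -2)
h(o) = -2
C(-22, y(2))*(h(-11) + Y) = (-22 + 2*2 + 2*(-22)**2)*(-2 + 165) = (-22 + 4 + 2*484)*163 = (-22 + 4 + 968)*163 = 950*163 = 154850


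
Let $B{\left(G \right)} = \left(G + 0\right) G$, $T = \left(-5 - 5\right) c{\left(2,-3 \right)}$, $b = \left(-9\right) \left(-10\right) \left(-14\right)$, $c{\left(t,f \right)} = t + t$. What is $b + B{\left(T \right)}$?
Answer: $340$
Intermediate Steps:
$c{\left(t,f \right)} = 2 t$
$b = -1260$ ($b = 90 \left(-14\right) = -1260$)
$T = -40$ ($T = \left(-5 - 5\right) 2 \cdot 2 = \left(-10\right) 4 = -40$)
$B{\left(G \right)} = G^{2}$ ($B{\left(G \right)} = G G = G^{2}$)
$b + B{\left(T \right)} = -1260 + \left(-40\right)^{2} = -1260 + 1600 = 340$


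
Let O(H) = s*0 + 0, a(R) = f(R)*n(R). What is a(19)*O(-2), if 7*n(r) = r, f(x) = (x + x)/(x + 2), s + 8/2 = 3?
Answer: 0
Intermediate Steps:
s = -1 (s = -4 + 3 = -1)
f(x) = 2*x/(2 + x) (f(x) = (2*x)/(2 + x) = 2*x/(2 + x))
n(r) = r/7
a(R) = 2*R**2/(7*(2 + R)) (a(R) = (2*R/(2 + R))*(R/7) = 2*R**2/(7*(2 + R)))
O(H) = 0 (O(H) = -1*0 + 0 = 0 + 0 = 0)
a(19)*O(-2) = ((2/7)*19**2/(2 + 19))*0 = ((2/7)*361/21)*0 = ((2/7)*361*(1/21))*0 = (722/147)*0 = 0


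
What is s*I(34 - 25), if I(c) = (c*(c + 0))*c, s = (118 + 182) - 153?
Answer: 107163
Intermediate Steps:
s = 147 (s = 300 - 153 = 147)
I(c) = c³ (I(c) = (c*c)*c = c²*c = c³)
s*I(34 - 25) = 147*(34 - 25)³ = 147*9³ = 147*729 = 107163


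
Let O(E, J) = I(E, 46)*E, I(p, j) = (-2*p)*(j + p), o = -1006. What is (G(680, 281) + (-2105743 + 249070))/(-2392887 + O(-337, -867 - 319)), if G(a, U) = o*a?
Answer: -2540753/63704271 ≈ -0.039884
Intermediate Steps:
I(p, j) = -2*p*(j + p)
G(a, U) = -1006*a
O(E, J) = -2*E²*(46 + E) (O(E, J) = (-2*E*(46 + E))*E = -2*E²*(46 + E))
(G(680, 281) + (-2105743 + 249070))/(-2392887 + O(-337, -867 - 319)) = (-1006*680 + (-2105743 + 249070))/(-2392887 + 2*(-337)²*(-46 - 1*(-337))) = (-684080 - 1856673)/(-2392887 + 2*113569*(-46 + 337)) = -2540753/(-2392887 + 2*113569*291) = -2540753/(-2392887 + 66097158) = -2540753/63704271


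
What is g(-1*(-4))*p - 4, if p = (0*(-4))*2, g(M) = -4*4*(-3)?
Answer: -4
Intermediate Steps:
g(M) = 48 (g(M) = -16*(-3) = 48)
p = 0 (p = 0*2 = 0)
g(-1*(-4))*p - 4 = 48*0 - 4 = 0 - 4 = -4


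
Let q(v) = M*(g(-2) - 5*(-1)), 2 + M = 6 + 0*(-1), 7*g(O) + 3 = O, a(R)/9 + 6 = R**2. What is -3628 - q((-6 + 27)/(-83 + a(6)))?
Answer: -25516/7 ≈ -3645.1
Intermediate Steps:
a(R) = -54 + 9*R**2
g(O) = -3/7 + O/7
M = 4 (M = -2 + (6 + 0*(-1)) = -2 + (6 + 0) = -2 + 6 = 4)
q(v) = 120/7 (q(v) = 4*((-3/7 + (1/7)*(-2)) - 5*(-1)) = 4*((-3/7 - 2/7) + 5) = 4*(-5/7 + 5) = 4*(30/7) = 120/7)
-3628 - q((-6 + 27)/(-83 + a(6))) = -3628 - 1*120/7 = -3628 - 120/7 = -25516/7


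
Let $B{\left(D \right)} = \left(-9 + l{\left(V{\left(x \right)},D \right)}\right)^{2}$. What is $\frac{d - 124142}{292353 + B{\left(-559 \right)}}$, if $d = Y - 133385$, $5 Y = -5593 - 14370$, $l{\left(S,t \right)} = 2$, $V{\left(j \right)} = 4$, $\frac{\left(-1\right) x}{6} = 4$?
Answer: $- \frac{653799}{731005} \approx -0.89438$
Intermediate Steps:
$x = -24$ ($x = \left(-6\right) 4 = -24$)
$B{\left(D \right)} = 49$ ($B{\left(D \right)} = \left(-9 + 2\right)^{2} = \left(-7\right)^{2} = 49$)
$Y = - \frac{19963}{5}$ ($Y = \frac{-5593 - 14370}{5} = \frac{1}{5} \left(-19963\right) = - \frac{19963}{5} \approx -3992.6$)
$d = - \frac{686888}{5}$ ($d = - \frac{19963}{5} - 133385 = - \frac{686888}{5} \approx -1.3738 \cdot 10^{5}$)
$\frac{d - 124142}{292353 + B{\left(-559 \right)}} = \frac{- \frac{686888}{5} - 124142}{292353 + 49} = - \frac{1307598}{5 \cdot 292402} = \left(- \frac{1307598}{5}\right) \frac{1}{292402} = - \frac{653799}{731005}$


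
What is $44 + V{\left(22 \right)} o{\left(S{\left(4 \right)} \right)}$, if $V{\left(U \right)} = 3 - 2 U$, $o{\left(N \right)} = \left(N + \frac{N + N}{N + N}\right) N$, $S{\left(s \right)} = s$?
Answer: $-776$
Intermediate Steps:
$o{\left(N \right)} = N \left(1 + N\right)$ ($o{\left(N \right)} = \left(N + \frac{2 N}{2 N}\right) N = \left(N + 2 N \frac{1}{2 N}\right) N = \left(N + 1\right) N = \left(1 + N\right) N = N \left(1 + N\right)$)
$44 + V{\left(22 \right)} o{\left(S{\left(4 \right)} \right)} = 44 + \left(3 - 44\right) 4 \left(1 + 4\right) = 44 + \left(3 - 44\right) 4 \cdot 5 = 44 - 820 = -776$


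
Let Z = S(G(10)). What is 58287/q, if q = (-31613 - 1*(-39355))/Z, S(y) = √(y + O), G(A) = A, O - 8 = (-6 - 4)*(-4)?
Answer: 58287*√58/7742 ≈ 57.337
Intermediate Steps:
O = 48 (O = 8 + (-6 - 4)*(-4) = 8 - 10*(-4) = 8 + 40 = 48)
S(y) = √(48 + y) (S(y) = √(y + 48) = √(48 + y))
Z = √58 (Z = √(48 + 10) = √58 ≈ 7.6158)
q = 3871*√58/29 (q = (-31613 - 1*(-39355))/(√58) = (-31613 + 39355)*(√58/58) = 7742*(√58/58) = 3871*√58/29 ≈ 1016.6)
58287/q = 58287/((3871*√58/29)) = 58287*(√58/7742) = 58287*√58/7742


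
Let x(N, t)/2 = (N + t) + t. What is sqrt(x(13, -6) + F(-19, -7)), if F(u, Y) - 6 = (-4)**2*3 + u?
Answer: sqrt(37) ≈ 6.0828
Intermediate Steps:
F(u, Y) = 54 + u (F(u, Y) = 6 + ((-4)**2*3 + u) = 6 + (16*3 + u) = 6 + (48 + u) = 54 + u)
x(N, t) = 2*N + 4*t (x(N, t) = 2*((N + t) + t) = 2*(N + 2*t) = 2*N + 4*t)
sqrt(x(13, -6) + F(-19, -7)) = sqrt((2*13 + 4*(-6)) + (54 - 19)) = sqrt((26 - 24) + 35) = sqrt(2 + 35) = sqrt(37)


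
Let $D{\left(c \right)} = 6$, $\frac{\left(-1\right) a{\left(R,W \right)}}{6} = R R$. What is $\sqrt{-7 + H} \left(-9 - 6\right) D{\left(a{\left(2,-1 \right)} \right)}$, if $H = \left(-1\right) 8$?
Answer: $- 90 i \sqrt{15} \approx - 348.57 i$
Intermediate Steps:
$a{\left(R,W \right)} = - 6 R^{2}$ ($a{\left(R,W \right)} = - 6 R R = - 6 R^{2}$)
$H = -8$
$\sqrt{-7 + H} \left(-9 - 6\right) D{\left(a{\left(2,-1 \right)} \right)} = \sqrt{-7 - 8} \left(-9 - 6\right) 6 = \sqrt{-15} \left(-15\right) 6 = i \sqrt{15} \left(-15\right) 6 = - 15 i \sqrt{15} \cdot 6 = - 90 i \sqrt{15}$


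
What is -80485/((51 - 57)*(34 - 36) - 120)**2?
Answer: -80485/11664 ≈ -6.9003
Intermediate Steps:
-80485/((51 - 57)*(34 - 36) - 120)**2 = -80485/(-6*(-2) - 120)**2 = -80485/(12 - 120)**2 = -80485/((-108)**2) = -80485/11664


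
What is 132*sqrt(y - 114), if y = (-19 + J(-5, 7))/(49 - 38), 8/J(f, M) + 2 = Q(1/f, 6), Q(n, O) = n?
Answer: 12*I*sqrt(14043) ≈ 1422.0*I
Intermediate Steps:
J(f, M) = 8/(-2 + 1/f)
y = -249/121 (y = (-19 - 8*(-5)/(-1 + 2*(-5)))/(49 - 38) = (-19 - 8*(-5)/(-1 - 10))/11 = (-19 - 8*(-5)/(-11))*(1/11) = (-19 - 8*(-5)*(-1/11))*(1/11) = (-19 - 40/11)*(1/11) = -249/11*1/11 = -249/121 ≈ -2.0578)
132*sqrt(y - 114) = 132*sqrt(-249/121 - 114) = 132*sqrt(-14043/121) = 132*(I*sqrt(14043)/11) = 12*I*sqrt(14043)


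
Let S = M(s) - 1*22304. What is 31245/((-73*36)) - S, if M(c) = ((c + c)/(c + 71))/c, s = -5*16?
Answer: 58584251/2628 ≈ 22292.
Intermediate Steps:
s = -80
M(c) = 2/(71 + c) (M(c) = ((2*c)/(71 + c))/c = (2*c/(71 + c))/c = 2/(71 + c))
S = -200738/9 (S = 2/(71 - 80) - 1*22304 = 2/(-9) - 22304 = 2*(-1/9) - 22304 = -2/9 - 22304 = -200738/9 ≈ -22304.)
31245/((-73*36)) - S = 31245/((-73*36)) - 1*(-200738/9) = 31245/(-2628) + 200738/9 = 31245*(-1/2628) + 200738/9 = -10415/876 + 200738/9 = 58584251/2628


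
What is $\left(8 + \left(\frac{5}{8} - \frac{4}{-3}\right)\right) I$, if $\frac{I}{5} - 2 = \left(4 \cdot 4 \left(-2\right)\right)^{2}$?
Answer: $\frac{204345}{4} \approx 51086.0$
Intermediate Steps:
$I = 5130$ ($I = 10 + 5 \left(4 \cdot 4 \left(-2\right)\right)^{2} = 10 + 5 \left(4 \left(-8\right)\right)^{2} = 10 + 5 \left(-32\right)^{2} = 10 + 5 \cdot 1024 = 10 + 5120 = 5130$)
$\left(8 + \left(\frac{5}{8} - \frac{4}{-3}\right)\right) I = \left(8 + \left(\frac{5}{8} - \frac{4}{-3}\right)\right) 5130 = \left(8 + \left(5 \cdot \frac{1}{8} - - \frac{4}{3}\right)\right) 5130 = \left(8 + \left(\frac{5}{8} + \frac{4}{3}\right)\right) 5130 = \left(8 + \frac{47}{24}\right) 5130 = \frac{239}{24} \cdot 5130 = \frac{204345}{4}$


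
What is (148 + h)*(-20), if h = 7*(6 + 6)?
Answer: -4640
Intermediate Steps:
h = 84 (h = 7*12 = 84)
(148 + h)*(-20) = (148 + 84)*(-20) = 232*(-20) = -4640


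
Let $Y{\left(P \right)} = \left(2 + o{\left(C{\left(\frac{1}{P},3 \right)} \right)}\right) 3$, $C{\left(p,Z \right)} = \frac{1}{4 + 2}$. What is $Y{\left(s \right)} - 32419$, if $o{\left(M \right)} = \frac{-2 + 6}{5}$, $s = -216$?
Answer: $- \frac{162053}{5} \approx -32411.0$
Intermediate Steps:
$C{\left(p,Z \right)} = \frac{1}{6}$
$o{\left(M \right)} = \frac{4}{5}$ ($o{\left(M \right)} = 4 \cdot \frac{1}{5} = \frac{4}{5}$)
$Y{\left(P \right)} = \frac{42}{5}$ ($Y{\left(P \right)} = \left(2 + \frac{4}{5}\right) 3 = \frac{14}{5} \cdot 3 = \frac{42}{5}$)
$Y{\left(s \right)} - 32419 = \frac{42}{5} - 32419 = - \frac{162053}{5}$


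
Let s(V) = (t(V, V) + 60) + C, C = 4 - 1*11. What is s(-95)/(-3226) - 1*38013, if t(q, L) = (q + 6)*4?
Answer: -122629635/3226 ≈ -38013.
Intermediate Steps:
t(q, L) = 24 + 4*q (t(q, L) = (6 + q)*4 = 24 + 4*q)
C = -7 (C = 4 - 11 = -7)
s(V) = 77 + 4*V (s(V) = ((24 + 4*V) + 60) - 7 = (84 + 4*V) - 7 = 77 + 4*V)
s(-95)/(-3226) - 1*38013 = (77 + 4*(-95))/(-3226) - 1*38013 = (77 - 380)*(-1/3226) - 38013 = -303*(-1/3226) - 38013 = 303/3226 - 38013 = -122629635/3226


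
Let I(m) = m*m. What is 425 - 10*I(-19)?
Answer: -3185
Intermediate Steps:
I(m) = m²
425 - 10*I(-19) = 425 - 10*(-19)² = 425 - 10*361 = 425 - 3610 = -3185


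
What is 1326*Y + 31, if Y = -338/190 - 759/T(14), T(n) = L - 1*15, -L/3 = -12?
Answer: -33418453/665 ≈ -50253.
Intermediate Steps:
L = 36 (L = -3*(-12) = 36)
T(n) = 21 (T(n) = 36 - 1*15 = 36 - 15 = 21)
Y = -25218/665 (Y = -338/190 - 759/21 = -338*1/190 - 759*1/21 = -169/95 - 253/7 = -25218/665 ≈ -37.922)
1326*Y + 31 = 1326*(-25218/665) + 31 = -33439068/665 + 31 = -33418453/665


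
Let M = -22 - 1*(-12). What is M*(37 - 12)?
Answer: -250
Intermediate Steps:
M = -10 (M = -22 + 12 = -10)
M*(37 - 12) = -10*(37 - 12) = -10*25 = -250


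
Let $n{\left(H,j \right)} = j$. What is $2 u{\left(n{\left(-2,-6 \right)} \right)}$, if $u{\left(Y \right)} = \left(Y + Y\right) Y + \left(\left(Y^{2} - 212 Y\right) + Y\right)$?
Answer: $2748$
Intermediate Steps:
$u{\left(Y \right)} = - 211 Y + 3 Y^{2}$ ($u{\left(Y \right)} = 2 Y Y + \left(Y^{2} - 211 Y\right) = 2 Y^{2} + \left(Y^{2} - 211 Y\right) = - 211 Y + 3 Y^{2}$)
$2 u{\left(n{\left(-2,-6 \right)} \right)} = 2 \left(- 6 \left(-211 + 3 \left(-6\right)\right)\right) = 2 \left(- 6 \left(-211 - 18\right)\right) = 2 \left(\left(-6\right) \left(-229\right)\right) = 2 \cdot 1374 = 2748$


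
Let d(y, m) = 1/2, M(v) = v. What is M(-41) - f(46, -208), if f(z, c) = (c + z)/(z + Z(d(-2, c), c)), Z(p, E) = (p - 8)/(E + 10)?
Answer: -227773/6077 ≈ -37.481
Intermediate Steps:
d(y, m) = 1/2
Z(p, E) = (-8 + p)/(10 + E)
f(z, c) = (c + z)/(z - 15/(2*(10 + c))) (f(z, c) = (c + z)/(z + (-8 + 1/2)/(10 + c)) = (c + z)/(z - 15/2/(10 + c)) = (c + z)/(z - 15/(2*(10 + c))))
M(-41) - f(46, -208) = -41 - 2*(10 - 208)*(-208 + 46)/(-15 + 2*46*(10 - 208)) = -41 - 2*(-198)*(-162)/(-15 + 2*46*(-198)) = -41 - 2*(-198)*(-162)/(-15 - 18216) = -41 - 2*(-198)*(-162)/(-18231) = -41 - 2*(-1)*(-198)*(-162)/18231 = -41 - 1*(-21384/6077) = -41 + 21384/6077 = -227773/6077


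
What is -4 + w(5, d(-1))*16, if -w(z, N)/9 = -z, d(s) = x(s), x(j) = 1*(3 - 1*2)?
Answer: 716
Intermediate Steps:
x(j) = 1 (x(j) = 1*(3 - 2) = 1*1 = 1)
d(s) = 1
w(z, N) = 9*z (w(z, N) = -(-9)*z = 9*z)
-4 + w(5, d(-1))*16 = -4 + (9*5)*16 = -4 + 45*16 = -4 + 720 = 716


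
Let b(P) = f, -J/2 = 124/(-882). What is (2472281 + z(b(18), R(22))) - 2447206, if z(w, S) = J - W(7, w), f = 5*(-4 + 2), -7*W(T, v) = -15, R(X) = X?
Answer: 11057254/441 ≈ 25073.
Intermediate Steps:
J = 124/441 (J = -248/(-882) = -248*(-1)/882 = -2*(-62/441) = 124/441 ≈ 0.28118)
W(T, v) = 15/7 (W(T, v) = -⅐*(-15) = 15/7)
f = -10 (f = 5*(-2) = -10)
b(P) = -10
z(w, S) = -821/441 (z(w, S) = 124/441 - 1*15/7 = 124/441 - 15/7 = -821/441)
(2472281 + z(b(18), R(22))) - 2447206 = (2472281 - 821/441) - 2447206 = 1090275100/441 - 2447206 = 11057254/441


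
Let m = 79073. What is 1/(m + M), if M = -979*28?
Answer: 1/51661 ≈ 1.9357e-5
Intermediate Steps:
M = -27412
1/(m + M) = 1/(79073 - 27412) = 1/51661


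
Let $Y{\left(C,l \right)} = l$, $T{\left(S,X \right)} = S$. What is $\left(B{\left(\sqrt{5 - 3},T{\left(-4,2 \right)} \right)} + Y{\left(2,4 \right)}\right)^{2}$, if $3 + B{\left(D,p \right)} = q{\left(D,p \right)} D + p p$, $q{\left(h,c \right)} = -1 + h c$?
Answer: $83 - 18 \sqrt{2} \approx 57.544$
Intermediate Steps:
$q{\left(h,c \right)} = -1 + c h$
$B{\left(D,p \right)} = -3 + p^{2} + D \left(-1 + D p\right)$ ($B{\left(D,p \right)} = -3 + \left(\left(-1 + p D\right) D + p p\right) = -3 + \left(\left(-1 + D p\right) D + p^{2}\right) = -3 + \left(D \left(-1 + D p\right) + p^{2}\right) = -3 + \left(p^{2} + D \left(-1 + D p\right)\right) = -3 + p^{2} + D \left(-1 + D p\right)$)
$\left(B{\left(\sqrt{5 - 3},T{\left(-4,2 \right)} \right)} + Y{\left(2,4 \right)}\right)^{2} = \left(\left(-3 + \left(-4\right)^{2} + \sqrt{5 - 3} \left(-1 + \sqrt{5 - 3} \left(-4\right)\right)\right) + 4\right)^{2} = \left(\left(-3 + 16 + \sqrt{2} \left(-1 + \sqrt{2} \left(-4\right)\right)\right) + 4\right)^{2} = \left(\left(-3 + 16 + \sqrt{2} \left(-1 - 4 \sqrt{2}\right)\right) + 4\right)^{2} = \left(\left(13 + \sqrt{2} \left(-1 - 4 \sqrt{2}\right)\right) + 4\right)^{2} = \left(17 + \sqrt{2} \left(-1 - 4 \sqrt{2}\right)\right)^{2}$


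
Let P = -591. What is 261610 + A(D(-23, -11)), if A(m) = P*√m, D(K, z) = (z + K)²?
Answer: 241516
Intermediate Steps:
D(K, z) = (K + z)²
A(m) = -591*√m
261610 + A(D(-23, -11)) = 261610 - 591*√((-23 - 11)²) = 261610 - 591*√((-34)²) = 261610 - 591*√1156 = 261610 - 591*34 = 261610 - 20094 = 241516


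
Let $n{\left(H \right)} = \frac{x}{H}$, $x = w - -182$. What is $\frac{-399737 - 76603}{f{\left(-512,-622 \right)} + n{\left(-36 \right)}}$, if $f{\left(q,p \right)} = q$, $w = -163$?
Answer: $\frac{17148240}{18451} \approx 929.39$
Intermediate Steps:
$x = 19$ ($x = -163 - -182 = -163 + 182 = 19$)
$n{\left(H \right)} = \frac{19}{H}$
$\frac{-399737 - 76603}{f{\left(-512,-622 \right)} + n{\left(-36 \right)}} = \frac{-399737 - 76603}{-512 + \frac{19}{-36}} = - \frac{476340}{-512 + 19 \left(- \frac{1}{36}\right)} = - \frac{476340}{-512 - \frac{19}{36}} = - \frac{476340}{- \frac{18451}{36}} = \left(-476340\right) \left(- \frac{36}{18451}\right) = \frac{17148240}{18451}$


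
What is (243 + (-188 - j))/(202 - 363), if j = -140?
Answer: -195/161 ≈ -1.2112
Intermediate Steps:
(243 + (-188 - j))/(202 - 363) = (243 + (-188 - 1*(-140)))/(202 - 363) = (243 + (-188 + 140))/(-161) = (243 - 48)*(-1/161) = 195*(-1/161) = -195/161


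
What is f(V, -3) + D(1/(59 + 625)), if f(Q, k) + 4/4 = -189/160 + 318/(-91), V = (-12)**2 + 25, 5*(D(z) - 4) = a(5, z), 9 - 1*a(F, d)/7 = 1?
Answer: 138673/14560 ≈ 9.5242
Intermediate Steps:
a(F, d) = 56 (a(F, d) = 63 - 7*1 = 63 - 7 = 56)
D(z) = 76/5 (D(z) = 4 + (1/5)*56 = 4 + 56/5 = 76/5)
V = 169 (V = 144 + 25 = 169)
f(Q, k) = -82639/14560 (f(Q, k) = -1 + (-189/160 + 318/(-91)) = -1 + (-189*1/160 + 318*(-1/91)) = -1 + (-189/160 - 318/91) = -1 - 68079/14560 = -82639/14560)
f(V, -3) + D(1/(59 + 625)) = -82639/14560 + 76/5 = 138673/14560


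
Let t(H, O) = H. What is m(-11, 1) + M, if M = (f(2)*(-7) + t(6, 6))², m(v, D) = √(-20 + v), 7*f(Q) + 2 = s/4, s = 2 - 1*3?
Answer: 1089/16 + I*√31 ≈ 68.063 + 5.5678*I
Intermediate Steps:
s = -1 (s = 2 - 3 = -1)
f(Q) = -9/28 (f(Q) = -2/7 + (-1/4)/7 = -2/7 + (-1*¼)/7 = -2/7 + (⅐)*(-¼) = -2/7 - 1/28 = -9/28)
M = 1089/16 (M = (-9/28*(-7) + 6)² = (9/4 + 6)² = (33/4)² = 1089/16 ≈ 68.063)
m(-11, 1) + M = √(-20 - 11) + 1089/16 = √(-31) + 1089/16 = I*√31 + 1089/16 = 1089/16 + I*√31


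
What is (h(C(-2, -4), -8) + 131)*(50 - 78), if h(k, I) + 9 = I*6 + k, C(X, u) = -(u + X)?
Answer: -2240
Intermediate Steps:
C(X, u) = -X - u (C(X, u) = -(X + u) = -X - u)
h(k, I) = -9 + k + 6*I (h(k, I) = -9 + (I*6 + k) = -9 + (6*I + k) = -9 + (k + 6*I) = -9 + k + 6*I)
(h(C(-2, -4), -8) + 131)*(50 - 78) = ((-9 + (-1*(-2) - 1*(-4)) + 6*(-8)) + 131)*(50 - 78) = ((-9 + (2 + 4) - 48) + 131)*(-28) = ((-9 + 6 - 48) + 131)*(-28) = (-51 + 131)*(-28) = 80*(-28) = -2240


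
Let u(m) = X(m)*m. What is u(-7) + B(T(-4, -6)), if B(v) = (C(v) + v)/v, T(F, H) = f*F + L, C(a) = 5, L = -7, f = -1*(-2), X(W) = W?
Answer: 149/3 ≈ 49.667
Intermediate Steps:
f = 2
T(F, H) = -7 + 2*F (T(F, H) = 2*F - 7 = -7 + 2*F)
u(m) = m² (u(m) = m*m = m²)
B(v) = (5 + v)/v
u(-7) + B(T(-4, -6)) = (-7)² + (5 + (-7 + 2*(-4)))/(-7 + 2*(-4)) = 49 + (5 + (-7 - 8))/(-7 - 8) = 49 + (5 - 15)/(-15) = 49 - 1/15*(-10) = 49 + ⅔ = 149/3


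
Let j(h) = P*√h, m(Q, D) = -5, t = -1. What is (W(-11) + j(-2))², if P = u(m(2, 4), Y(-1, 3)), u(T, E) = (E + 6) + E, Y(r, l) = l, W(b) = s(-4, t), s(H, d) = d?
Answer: (1 - 12*I*√2)² ≈ -287.0 - 33.941*I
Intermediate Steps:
W(b) = -1
u(T, E) = 6 + 2*E (u(T, E) = (6 + E) + E = 6 + 2*E)
P = 12 (P = 6 + 2*3 = 6 + 6 = 12)
j(h) = 12*√h
(W(-11) + j(-2))² = (-1 + 12*√(-2))² = (-1 + 12*(I*√2))² = (-1 + 12*I*√2)²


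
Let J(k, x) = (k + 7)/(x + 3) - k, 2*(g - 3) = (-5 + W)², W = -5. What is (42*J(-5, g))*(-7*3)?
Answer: -8883/2 ≈ -4441.5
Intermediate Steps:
g = 53 (g = 3 + (-5 - 5)²/2 = 3 + (½)*(-10)² = 3 + (½)*100 = 3 + 50 = 53)
J(k, x) = -k + (7 + k)/(3 + x) (J(k, x) = (7 + k)/(3 + x) - k = -k + (7 + k)/(3 + x))
(42*J(-5, g))*(-7*3) = (42*((7 - 2*(-5) - 1*(-5)*53)/(3 + 53)))*(-7*3) = (42*((7 + 10 + 265)/56))*(-21) = (42*((1/56)*282))*(-21) = (42*(141/28))*(-21) = (423/2)*(-21) = -8883/2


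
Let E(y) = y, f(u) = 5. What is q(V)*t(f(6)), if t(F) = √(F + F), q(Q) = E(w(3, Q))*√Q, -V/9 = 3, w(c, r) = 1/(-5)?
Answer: -3*I*√30/5 ≈ -3.2863*I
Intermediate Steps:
w(c, r) = -⅕
V = -27 (V = -9*3 = -27)
q(Q) = -√Q/5
t(F) = √2*√F (t(F) = √(2*F) = √2*√F)
q(V)*t(f(6)) = (-3*I*√3/5)*(√2*√5) = (-3*I*√3/5)*√10 = -3*I*√30/5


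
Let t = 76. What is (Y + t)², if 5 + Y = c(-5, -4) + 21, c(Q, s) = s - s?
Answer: 8464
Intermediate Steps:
c(Q, s) = 0
Y = 16 (Y = -5 + (0 + 21) = -5 + 21 = 16)
(Y + t)² = (16 + 76)² = 92² = 8464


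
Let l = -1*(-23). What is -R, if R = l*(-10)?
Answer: 230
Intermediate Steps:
l = 23
R = -230 (R = 23*(-10) = -230)
-R = -1*(-230) = 230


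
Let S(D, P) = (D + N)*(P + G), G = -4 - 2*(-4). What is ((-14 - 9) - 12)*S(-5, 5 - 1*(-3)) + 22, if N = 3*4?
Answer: -2918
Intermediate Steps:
G = 4 (G = -4 + 8 = 4)
N = 12
S(D, P) = (4 + P)*(12 + D) (S(D, P) = (D + 12)*(P + 4) = (12 + D)*(4 + P) = (4 + P)*(12 + D))
((-14 - 9) - 12)*S(-5, 5 - 1*(-3)) + 22 = ((-14 - 9) - 12)*(48 + 4*(-5) + 12*(5 - 1*(-3)) - 5*(5 - 1*(-3))) + 22 = (-23 - 12)*(48 - 20 + 12*(5 + 3) - 5*(5 + 3)) + 22 = -35*(48 - 20 + 12*8 - 5*8) + 22 = -35*(48 - 20 + 96 - 40) + 22 = -35*84 + 22 = -2940 + 22 = -2918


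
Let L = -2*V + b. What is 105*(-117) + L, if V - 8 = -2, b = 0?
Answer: -12297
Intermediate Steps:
V = 6 (V = 8 - 2 = 6)
L = -12 (L = -2*6 + 0 = -12 + 0 = -12)
105*(-117) + L = 105*(-117) - 12 = -12285 - 12 = -12297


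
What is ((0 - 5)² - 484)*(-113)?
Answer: 51867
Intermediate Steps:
((0 - 5)² - 484)*(-113) = ((-5)² - 484)*(-113) = (25 - 484)*(-113) = -459*(-113) = 51867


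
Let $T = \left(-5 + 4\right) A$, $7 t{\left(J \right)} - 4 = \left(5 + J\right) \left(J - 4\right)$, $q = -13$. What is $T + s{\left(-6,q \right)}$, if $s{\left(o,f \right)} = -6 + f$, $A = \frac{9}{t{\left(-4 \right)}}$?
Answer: $- \frac{13}{4} \approx -3.25$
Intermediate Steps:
$t{\left(J \right)} = \frac{4}{7} + \frac{\left(-4 + J\right) \left(5 + J\right)}{7}$ ($t{\left(J \right)} = \frac{4}{7} + \frac{\left(5 + J\right) \left(J - 4\right)}{7} = \frac{4}{7} + \frac{\left(5 + J\right) \left(-4 + J\right)}{7} = \frac{4}{7} + \frac{\left(-4 + J\right) \left(5 + J\right)}{7}$)
$A = - \frac{63}{4}$ ($A = \frac{9}{- \frac{16}{7} + \frac{1}{7} \left(-4\right) + \frac{\left(-4\right)^{2}}{7}} = \frac{9}{- \frac{16}{7} - \frac{4}{7} + \frac{1}{7} \cdot 16} = \frac{9}{- \frac{16}{7} - \frac{4}{7} + \frac{16}{7}} = \frac{9}{- \frac{4}{7}} = 9 \left(- \frac{7}{4}\right) = - \frac{63}{4} \approx -15.75$)
$T = \frac{63}{4}$ ($T = \left(-5 + 4\right) \left(- \frac{63}{4}\right) = \left(-1\right) \left(- \frac{63}{4}\right) = \frac{63}{4} \approx 15.75$)
$T + s{\left(-6,q \right)} = \frac{63}{4} - 19 = - \frac{13}{4}$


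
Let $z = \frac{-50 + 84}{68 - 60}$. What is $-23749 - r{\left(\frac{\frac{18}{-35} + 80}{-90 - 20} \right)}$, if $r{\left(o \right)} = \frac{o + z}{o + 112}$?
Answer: $- \frac{20349025325}{856836} \approx -23749.0$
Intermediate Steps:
$z = \frac{17}{4}$ ($z = \frac{34}{8} = 34 \cdot \frac{1}{8} = \frac{17}{4} \approx 4.25$)
$r{\left(o \right)} = \frac{\frac{17}{4} + o}{112 + o}$ ($r{\left(o \right)} = \frac{o + \frac{17}{4}}{o + 112} = \frac{\frac{17}{4} + o}{112 + o}$)
$-23749 - r{\left(\frac{\frac{18}{-35} + 80}{-90 - 20} \right)} = -23749 - \frac{\frac{17}{4} + \frac{\frac{18}{-35} + 80}{-90 - 20}}{112 + \frac{\frac{18}{-35} + 80}{-90 - 20}} = -23749 - \frac{\frac{17}{4} + \frac{18 \left(- \frac{1}{35}\right) + 80}{-110}}{112 + \frac{18 \left(- \frac{1}{35}\right) + 80}{-110}} = -23749 - \frac{\frac{17}{4} + \left(- \frac{18}{35} + 80\right) \left(- \frac{1}{110}\right)}{112 + \left(- \frac{18}{35} + 80\right) \left(- \frac{1}{110}\right)} = -23749 - \frac{\frac{17}{4} + \frac{2782}{35} \left(- \frac{1}{110}\right)}{112 + \frac{2782}{35} \left(- \frac{1}{110}\right)} = -23749 - \frac{\frac{17}{4} - \frac{1391}{1925}}{112 - \frac{1391}{1925}} = -23749 - \frac{1}{\frac{214209}{1925}} \cdot \frac{27161}{7700} = -23749 - \frac{1925}{214209} \cdot \frac{27161}{7700} = -23749 - \frac{27161}{856836} = - \frac{20349025325}{856836}$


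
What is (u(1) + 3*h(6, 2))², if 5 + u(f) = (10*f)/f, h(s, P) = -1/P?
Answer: 49/4 ≈ 12.250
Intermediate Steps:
u(f) = 5 (u(f) = -5 + (10*f)/f = -5 + 10 = 5)
(u(1) + 3*h(6, 2))² = (5 + 3*(-1/2))² = (5 + 3*(-1*½))² = (5 + 3*(-½))² = (5 - 3/2)² = (7/2)² = 49/4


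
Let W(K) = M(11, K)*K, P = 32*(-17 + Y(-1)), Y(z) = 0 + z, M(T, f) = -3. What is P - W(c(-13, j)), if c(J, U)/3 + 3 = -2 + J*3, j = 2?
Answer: -972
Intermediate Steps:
c(J, U) = -15 + 9*J (c(J, U) = -9 + 3*(-2 + J*3) = -9 + 3*(-2 + 3*J) = -9 + (-6 + 9*J) = -15 + 9*J)
Y(z) = z
P = -576 (P = 32*(-17 - 1) = 32*(-18) = -576)
W(K) = -3*K
P - W(c(-13, j)) = -576 - (-3)*(-15 + 9*(-13)) = -576 - (-3)*(-15 - 117) = -576 - (-3)*(-132) = -576 - 1*396 = -576 - 396 = -972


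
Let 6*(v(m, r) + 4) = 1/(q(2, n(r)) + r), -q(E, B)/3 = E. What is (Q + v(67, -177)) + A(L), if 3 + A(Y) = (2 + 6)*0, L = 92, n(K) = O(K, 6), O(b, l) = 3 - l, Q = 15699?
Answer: 17229815/1098 ≈ 15692.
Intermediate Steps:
n(K) = -3 (n(K) = 3 - 1*6 = 3 - 6 = -3)
q(E, B) = -3*E
v(m, r) = -4 + 1/(6*(-6 + r)) (v(m, r) = -4 + 1/(6*(-3*2 + r)) = -4 + 1/(6*(-6 + r)))
A(Y) = -3 (A(Y) = -3 + (2 + 6)*0 = -3 + 8*0 = -3 + 0 = -3)
(Q + v(67, -177)) + A(L) = (15699 + (145 - 24*(-177))/(6*(-6 - 177))) - 3 = (15699 + (⅙)*(145 + 4248)/(-183)) - 3 = (15699 + (⅙)*(-1/183)*4393) - 3 = (15699 - 4393/1098) - 3 = 17233109/1098 - 3 = 17229815/1098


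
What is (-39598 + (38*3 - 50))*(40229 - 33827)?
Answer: -253096668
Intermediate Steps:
(-39598 + (38*3 - 50))*(40229 - 33827) = (-39598 + (114 - 50))*6402 = (-39598 + 64)*6402 = -39534*6402 = -253096668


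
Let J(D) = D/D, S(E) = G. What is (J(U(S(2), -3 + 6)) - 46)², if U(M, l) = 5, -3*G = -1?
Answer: 2025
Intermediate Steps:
G = ⅓ (G = -⅓*(-1) = ⅓ ≈ 0.33333)
S(E) = ⅓
J(D) = 1
(J(U(S(2), -3 + 6)) - 46)² = (1 - 46)² = (-45)² = 2025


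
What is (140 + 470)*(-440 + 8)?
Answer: -263520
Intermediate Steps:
(140 + 470)*(-440 + 8) = 610*(-432) = -263520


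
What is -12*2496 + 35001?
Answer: 5049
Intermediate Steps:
-12*2496 + 35001 = -29952 + 35001 = 5049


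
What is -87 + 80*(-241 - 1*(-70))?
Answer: -13767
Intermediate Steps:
-87 + 80*(-241 - 1*(-70)) = -87 + 80*(-241 + 70) = -87 + 80*(-171) = -87 - 13680 = -13767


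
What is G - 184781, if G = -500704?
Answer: -685485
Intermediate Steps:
G - 184781 = -500704 - 184781 = -685485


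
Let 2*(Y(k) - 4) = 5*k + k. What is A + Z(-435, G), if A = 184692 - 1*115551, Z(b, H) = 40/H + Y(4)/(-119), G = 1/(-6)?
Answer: 8199203/119 ≈ 68901.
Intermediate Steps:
Y(k) = 4 + 3*k (Y(k) = 4 + (5*k + k)/2 = 4 + (6*k)/2 = 4 + 3*k)
G = -⅙ ≈ -0.16667
Z(b, H) = -16/119 + 40/H (Z(b, H) = 40/H + (4 + 3*4)/(-119) = 40/H + (4 + 12)*(-1/119) = 40/H + 16*(-1/119) = 40/H - 16/119 = -16/119 + 40/H)
A = 69141 (A = 184692 - 115551 = 69141)
A + Z(-435, G) = 69141 + (-16/119 + 40/(-⅙)) = 69141 + (-16/119 + 40*(-6)) = 69141 + (-16/119 - 240) = 69141 - 28576/119 = 8199203/119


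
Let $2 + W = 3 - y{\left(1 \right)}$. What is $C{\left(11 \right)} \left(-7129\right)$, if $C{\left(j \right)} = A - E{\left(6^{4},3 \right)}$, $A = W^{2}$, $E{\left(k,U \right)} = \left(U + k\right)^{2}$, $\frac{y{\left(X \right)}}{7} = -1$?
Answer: $12029025473$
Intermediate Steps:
$y{\left(X \right)} = -7$ ($y{\left(X \right)} = 7 \left(-1\right) = -7$)
$W = 8$ ($W = -2 + \left(3 - -7\right) = -2 + \left(3 + 7\right) = -2 + 10 = 8$)
$A = 64$ ($A = 8^{2} = 64$)
$C{\left(j \right)} = -1687337$ ($C{\left(j \right)} = 64 - \left(3 + 6^{4}\right)^{2} = 64 - \left(3 + 1296\right)^{2} = 64 - 1299^{2} = 64 - 1687401 = -1687337$)
$C{\left(11 \right)} \left(-7129\right) = \left(-1687337\right) \left(-7129\right) = 12029025473$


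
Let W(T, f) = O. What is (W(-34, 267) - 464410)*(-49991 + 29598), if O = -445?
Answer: 9479788015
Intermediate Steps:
W(T, f) = -445
(W(-34, 267) - 464410)*(-49991 + 29598) = (-445 - 464410)*(-49991 + 29598) = -464855*(-20393) = 9479788015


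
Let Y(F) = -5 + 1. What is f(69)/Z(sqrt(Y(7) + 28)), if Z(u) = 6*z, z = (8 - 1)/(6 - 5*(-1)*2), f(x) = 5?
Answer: 40/21 ≈ 1.9048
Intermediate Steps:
Y(F) = -4
z = 7/16 (z = 7/(6 + 5*2) = 7/(6 + 10) = 7/16 ≈ 0.43750)
Z(u) = 21/8 (Z(u) = 6*(7/16) = 21/8)
f(69)/Z(sqrt(Y(7) + 28)) = 5/(21/8) = 5*(8/21) = 40/21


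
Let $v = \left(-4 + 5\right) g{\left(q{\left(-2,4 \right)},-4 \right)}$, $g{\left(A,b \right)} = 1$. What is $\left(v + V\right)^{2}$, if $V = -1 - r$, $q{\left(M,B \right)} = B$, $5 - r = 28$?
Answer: $529$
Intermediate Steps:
$r = -23$ ($r = 5 - 28 = -23$)
$V = 22$ ($V = -1 - -23 = -1 + 23 = 22$)
$v = 1$ ($v = \left(-4 + 5\right) 1 = 1 \cdot 1 = 1$)
$\left(v + V\right)^{2} = \left(1 + 22\right)^{2} = 23^{2} = 529$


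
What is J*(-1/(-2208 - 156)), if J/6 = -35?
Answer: -35/394 ≈ -0.088832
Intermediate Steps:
J = -210 (J = 6*(-35) = -210)
J*(-1/(-2208 - 156)) = -(-210)/(-2208 - 156) = -(-210)/(-2364) = -(-210)*(-1)/2364 = -210*1/2364 = -35/394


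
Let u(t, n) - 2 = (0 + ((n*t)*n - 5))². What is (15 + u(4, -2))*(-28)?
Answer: -3864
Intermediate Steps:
u(t, n) = 2 + (-5 + t*n²)² (u(t, n) = 2 + (0 + ((n*t)*n - 5))² = 2 + (0 + (t*n² - 5))² = 2 + (0 + (-5 + t*n²))² = 2 + (-5 + t*n²)²)
(15 + u(4, -2))*(-28) = (15 + (2 + (-5 + 4*(-2)²)²))*(-28) = (15 + (2 + (-5 + 4*4)²))*(-28) = (15 + (2 + (-5 + 16)²))*(-28) = (15 + (2 + 11²))*(-28) = (15 + (2 + 121))*(-28) = (15 + 123)*(-28) = 138*(-28) = -3864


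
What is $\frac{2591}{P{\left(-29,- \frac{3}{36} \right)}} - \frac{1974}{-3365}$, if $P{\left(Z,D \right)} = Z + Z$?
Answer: $- \frac{8604223}{195170} \approx -44.086$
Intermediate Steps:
$P{\left(Z,D \right)} = 2 Z$
$\frac{2591}{P{\left(-29,- \frac{3}{36} \right)}} - \frac{1974}{-3365} = \frac{2591}{2 \left(-29\right)} - \frac{1974}{-3365} = \frac{2591}{-58} - - \frac{1974}{3365} = 2591 \left(- \frac{1}{58}\right) + \frac{1974}{3365} = - \frac{2591}{58} + \frac{1974}{3365} = - \frac{8604223}{195170}$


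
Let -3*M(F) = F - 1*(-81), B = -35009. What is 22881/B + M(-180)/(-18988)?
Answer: -435619725/664750892 ≈ -0.65531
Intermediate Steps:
M(F) = -27 - F/3 (M(F) = -(F - 1*(-81))/3 = -(F + 81)/3 = -(81 + F)/3 = -27 - F/3)
22881/B + M(-180)/(-18988) = 22881/(-35009) + (-27 - 1/3*(-180))/(-18988) = 22881*(-1/35009) + (-27 + 60)*(-1/18988) = -22881/35009 + 33*(-1/18988) = -22881/35009 - 33/18988 = -435619725/664750892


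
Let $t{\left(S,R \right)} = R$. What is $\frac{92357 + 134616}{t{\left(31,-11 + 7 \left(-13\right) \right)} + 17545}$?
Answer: $\frac{226973}{17443} \approx 13.012$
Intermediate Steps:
$\frac{92357 + 134616}{t{\left(31,-11 + 7 \left(-13\right) \right)} + 17545} = \frac{92357 + 134616}{\left(-11 + 7 \left(-13\right)\right) + 17545} = \frac{226973}{\left(-11 - 91\right) + 17545} = \frac{226973}{-102 + 17545} = \frac{226973}{17443}$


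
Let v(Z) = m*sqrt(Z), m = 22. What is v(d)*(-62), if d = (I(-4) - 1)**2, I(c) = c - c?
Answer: -1364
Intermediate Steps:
I(c) = 0
d = 1 (d = (0 - 1)**2 = (-1)**2 = 1)
v(Z) = 22*sqrt(Z)
v(d)*(-62) = (22*sqrt(1))*(-62) = (22*1)*(-62) = 22*(-62) = -1364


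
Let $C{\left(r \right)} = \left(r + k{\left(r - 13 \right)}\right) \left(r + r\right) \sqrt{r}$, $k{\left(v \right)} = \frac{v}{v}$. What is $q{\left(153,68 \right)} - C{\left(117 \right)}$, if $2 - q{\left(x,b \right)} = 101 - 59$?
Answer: $-40 - 82836 \sqrt{13} \approx -2.9871 \cdot 10^{5}$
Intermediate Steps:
$k{\left(v \right)} = 1$
$q{\left(x,b \right)} = -40$ ($q{\left(x,b \right)} = 2 - \left(101 - 59\right) = 2 - 42 = -40$)
$C{\left(r \right)} = 2 r^{\frac{3}{2}} \left(1 + r\right)$ ($C{\left(r \right)} = \left(r + 1\right) \left(r + r\right) \sqrt{r} = \left(1 + r\right) 2 r \sqrt{r} = 2 r \left(1 + r\right) \sqrt{r} = 2 r^{\frac{3}{2}} \left(1 + r\right)$)
$q{\left(153,68 \right)} - C{\left(117 \right)} = -40 - 2 \cdot 117^{\frac{3}{2}} \left(1 + 117\right) = -40 - 2 \cdot 351 \sqrt{13} \cdot 118 = -40 - 82836 \sqrt{13}$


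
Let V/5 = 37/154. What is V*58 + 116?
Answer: 14297/77 ≈ 185.68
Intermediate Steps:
V = 185/154 (V = 5*(37/154) = 185/154 ≈ 1.2013)
V*58 + 116 = (185/154)*58 + 116 = 5365/77 + 116 = 14297/77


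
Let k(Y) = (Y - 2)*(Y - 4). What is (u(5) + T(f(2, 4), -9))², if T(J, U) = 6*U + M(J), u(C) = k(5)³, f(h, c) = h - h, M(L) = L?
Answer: 729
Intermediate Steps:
k(Y) = (-4 + Y)*(-2 + Y) (k(Y) = (-2 + Y)*(-4 + Y) = (-4 + Y)*(-2 + Y))
f(h, c) = 0
u(C) = 27 (u(C) = (8 + 5² - 6*5)³ = (8 + 25 - 30)³ = 3³ = 27)
T(J, U) = J + 6*U (T(J, U) = 6*U + J = J + 6*U)
(u(5) + T(f(2, 4), -9))² = (27 + (0 + 6*(-9)))² = (27 + (0 - 54))² = (27 - 54)² = (-27)² = 729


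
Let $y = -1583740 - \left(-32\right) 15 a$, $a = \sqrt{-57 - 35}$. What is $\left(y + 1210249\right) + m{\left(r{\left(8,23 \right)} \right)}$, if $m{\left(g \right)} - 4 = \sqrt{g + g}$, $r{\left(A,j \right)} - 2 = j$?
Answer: $-373487 + 5 \sqrt{2} + 960 i \sqrt{23} \approx -3.7348 \cdot 10^{5} + 4604.0 i$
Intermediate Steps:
$r{\left(A,j \right)} = 2 + j$
$a = 2 i \sqrt{23}$ ($a = \sqrt{-92} = 2 i \sqrt{23} \approx 9.5917 i$)
$m{\left(g \right)} = 4 + \sqrt{2} \sqrt{g}$ ($m{\left(g \right)} = 4 + \sqrt{g + g} = 4 + \sqrt{2 g} = 4 + \sqrt{2} \sqrt{g}$)
$y = -1583740 + 960 i \sqrt{23}$ ($y = -1583740 - \left(-32\right) 15 \cdot 2 i \sqrt{23} = -1583740 - - 480 \cdot 2 i \sqrt{23} = -1583740 - - 960 i \sqrt{23} = -1583740 + 960 i \sqrt{23} \approx -1.5837 \cdot 10^{6} + 4604.0 i$)
$\left(y + 1210249\right) + m{\left(r{\left(8,23 \right)} \right)} = \left(\left(-1583740 + 960 i \sqrt{23}\right) + 1210249\right) + \left(4 + \sqrt{2} \sqrt{2 + 23}\right) = \left(-373491 + 960 i \sqrt{23}\right) + \left(4 + \sqrt{2} \sqrt{25}\right) = \left(-373491 + 960 i \sqrt{23}\right) + \left(4 + \sqrt{2} \cdot 5\right) = \left(-373491 + 960 i \sqrt{23}\right) + \left(4 + 5 \sqrt{2}\right) = -373487 + 5 \sqrt{2} + 960 i \sqrt{23}$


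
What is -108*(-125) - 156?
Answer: 13344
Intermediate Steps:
-108*(-125) - 156 = 13500 - 156 = 13344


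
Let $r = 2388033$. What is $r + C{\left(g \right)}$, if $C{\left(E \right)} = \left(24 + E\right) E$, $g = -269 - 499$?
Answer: $2959425$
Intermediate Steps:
$g = -768$
$C{\left(E \right)} = E \left(24 + E\right)$
$r + C{\left(g \right)} = 2388033 - 768 \left(24 - 768\right) = 2388033 - -571392 = 2388033 + 571392 = 2959425$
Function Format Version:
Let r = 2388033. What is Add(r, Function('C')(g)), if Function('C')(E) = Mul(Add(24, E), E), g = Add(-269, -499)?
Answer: 2959425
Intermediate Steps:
g = -768
Function('C')(E) = Mul(E, Add(24, E))
Add(r, Function('C')(g)) = Add(2388033, Mul(-768, Add(24, -768))) = Add(2388033, Mul(-768, -744)) = Add(2388033, 571392) = 2959425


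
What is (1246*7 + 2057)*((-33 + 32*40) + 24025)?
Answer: 272406888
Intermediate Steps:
(1246*7 + 2057)*((-33 + 32*40) + 24025) = (8722 + 2057)*((-33 + 1280) + 24025) = 10779*(1247 + 24025) = 10779*25272 = 272406888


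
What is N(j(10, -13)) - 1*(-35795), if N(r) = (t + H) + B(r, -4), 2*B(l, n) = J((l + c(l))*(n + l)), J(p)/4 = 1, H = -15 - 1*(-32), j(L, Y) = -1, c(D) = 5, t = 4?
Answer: 35818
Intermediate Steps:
H = 17 (H = -15 + 32 = 17)
J(p) = 4 (J(p) = 4*1 = 4)
B(l, n) = 2 (B(l, n) = (½)*4 = 2)
N(r) = 23 (N(r) = (4 + 17) + 2 = 21 + 2 = 23)
N(j(10, -13)) - 1*(-35795) = 23 - 1*(-35795) = 23 + 35795 = 35818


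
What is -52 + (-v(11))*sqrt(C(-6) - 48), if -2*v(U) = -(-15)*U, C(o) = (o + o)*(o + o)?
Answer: -52 + 330*sqrt(6) ≈ 756.33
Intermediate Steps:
C(o) = 4*o**2 (C(o) = (2*o)*(2*o) = 4*o**2)
v(U) = -15*U/2 (v(U) = -(-3)*(-5*U)/2 = -15*U/2)
-52 + (-v(11))*sqrt(C(-6) - 48) = -52 + (-(-15)*11/2)*sqrt(4*(-6)**2 - 48) = -52 + (-1*(-165/2))*sqrt(4*36 - 48) = -52 + 165*sqrt(144 - 48)/2 = -52 + 165*sqrt(96)/2 = -52 + 165*(4*sqrt(6))/2 = -52 + 330*sqrt(6)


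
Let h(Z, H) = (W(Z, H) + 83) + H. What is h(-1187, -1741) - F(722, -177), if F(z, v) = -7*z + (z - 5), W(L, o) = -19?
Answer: 2660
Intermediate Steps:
h(Z, H) = 64 + H (h(Z, H) = (-19 + 83) + H = 64 + H)
F(z, v) = -5 - 6*z (F(z, v) = -7*z + (-5 + z) = -5 - 6*z)
h(-1187, -1741) - F(722, -177) = (64 - 1741) - (-5 - 6*722) = -1677 - (-5 - 4332) = -1677 - 1*(-4337) = -1677 + 4337 = 2660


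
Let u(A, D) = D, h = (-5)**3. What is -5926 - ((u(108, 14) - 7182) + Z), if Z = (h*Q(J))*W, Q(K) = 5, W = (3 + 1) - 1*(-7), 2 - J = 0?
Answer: 8117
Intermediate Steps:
J = 2 (J = 2 - 1*0 = 2 + 0 = 2)
W = 11 (W = 4 + 7 = 11)
h = -125
Z = -6875 (Z = -125*5*11 = -625*11 = -6875)
-5926 - ((u(108, 14) - 7182) + Z) = -5926 - ((14 - 7182) - 6875) = -5926 - (-7168 - 6875) = -5926 - 1*(-14043) = -5926 + 14043 = 8117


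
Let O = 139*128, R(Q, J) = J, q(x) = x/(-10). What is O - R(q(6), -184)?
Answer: 17976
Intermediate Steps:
q(x) = -x/10 (q(x) = x*(-⅒) = -x/10)
O = 17792
O - R(q(6), -184) = 17792 - 1*(-184) = 17792 + 184 = 17976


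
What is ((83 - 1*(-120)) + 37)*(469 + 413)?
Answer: 211680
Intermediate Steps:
((83 - 1*(-120)) + 37)*(469 + 413) = ((83 + 120) + 37)*882 = (203 + 37)*882 = 240*882 = 211680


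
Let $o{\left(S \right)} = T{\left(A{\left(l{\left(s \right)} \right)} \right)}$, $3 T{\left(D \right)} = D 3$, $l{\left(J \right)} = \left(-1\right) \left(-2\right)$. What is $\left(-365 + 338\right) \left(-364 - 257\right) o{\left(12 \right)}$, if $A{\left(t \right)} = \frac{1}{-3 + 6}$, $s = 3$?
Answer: $5589$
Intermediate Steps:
$l{\left(J \right)} = 2$
$A{\left(t \right)} = \frac{1}{3}$
$T{\left(D \right)} = D$ ($T{\left(D \right)} = \frac{D 3}{3} = \frac{3 D}{3} = D$)
$o{\left(S \right)} = \frac{1}{3}$
$\left(-365 + 338\right) \left(-364 - 257\right) o{\left(12 \right)} = \left(-365 + 338\right) \left(-364 - 257\right) \frac{1}{3} = \left(-27\right) \left(-621\right) \frac{1}{3} = 16767 \cdot \frac{1}{3} = 5589$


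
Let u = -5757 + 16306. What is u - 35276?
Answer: -24727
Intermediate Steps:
u = 10549
u - 35276 = 10549 - 35276 = -24727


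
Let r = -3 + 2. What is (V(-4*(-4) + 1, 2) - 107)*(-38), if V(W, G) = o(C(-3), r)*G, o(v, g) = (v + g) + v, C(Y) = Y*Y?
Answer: 2774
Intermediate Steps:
C(Y) = Y²
r = -1
o(v, g) = g + 2*v (o(v, g) = (g + v) + v = g + 2*v)
V(W, G) = 17*G (V(W, G) = (-1 + 2*(-3)²)*G = (-1 + 2*9)*G = (-1 + 18)*G = 17*G)
(V(-4*(-4) + 1, 2) - 107)*(-38) = (17*2 - 107)*(-38) = (34 - 107)*(-38) = -73*(-38) = 2774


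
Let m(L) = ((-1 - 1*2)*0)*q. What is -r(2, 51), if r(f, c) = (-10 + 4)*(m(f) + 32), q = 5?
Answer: 192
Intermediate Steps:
m(L) = 0 (m(L) = ((-1 - 1*2)*0)*5 = ((-1 - 2)*0)*5 = -3*0*5 = 0*5 = 0)
r(f, c) = -192 (r(f, c) = (-10 + 4)*(0 + 32) = -6*32 = -192)
-r(2, 51) = -1*(-192) = 192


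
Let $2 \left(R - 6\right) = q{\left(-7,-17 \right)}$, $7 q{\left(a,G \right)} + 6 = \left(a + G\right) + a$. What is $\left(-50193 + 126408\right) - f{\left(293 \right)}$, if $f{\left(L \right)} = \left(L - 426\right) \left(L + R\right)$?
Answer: $\frac{231261}{2} \approx 1.1563 \cdot 10^{5}$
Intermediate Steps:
$q{\left(a,G \right)} = - \frac{6}{7} + \frac{G}{7} + \frac{2 a}{7}$ ($q{\left(a,G \right)} = - \frac{6}{7} + \frac{\left(a + G\right) + a}{7} = - \frac{6}{7} + \frac{\left(G + a\right) + a}{7} = - \frac{6}{7} + \frac{G + 2 a}{7} = - \frac{6}{7} + \left(\frac{G}{7} + \frac{2 a}{7}\right) = - \frac{6}{7} + \frac{G}{7} + \frac{2 a}{7}$)
$R = \frac{47}{14}$ ($R = 6 + \frac{- \frac{6}{7} + \frac{1}{7} \left(-17\right) + \frac{2}{7} \left(-7\right)}{2} = 6 + \frac{- \frac{6}{7} - \frac{17}{7} - 2}{2} = 6 + \frac{1}{2} \left(- \frac{37}{7}\right) = 6 - \frac{37}{14} = \frac{47}{14} \approx 3.3571$)
$f{\left(L \right)} = \left(-426 + L\right) \left(\frac{47}{14} + L\right)$ ($f{\left(L \right)} = \left(L - 426\right) \left(L + \frac{47}{14}\right) = \left(-426 + L\right) \left(\frac{47}{14} + L\right)$)
$\left(-50193 + 126408\right) - f{\left(293 \right)} = \left(-50193 + 126408\right) - \left(- \frac{10011}{7} + 293^{2} - \frac{1733681}{14}\right) = 76215 - \left(- \frac{10011}{7} + 85849 - \frac{1733681}{14}\right) = 76215 - - \frac{78831}{2} = 76215 + \frac{78831}{2} = \frac{231261}{2}$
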